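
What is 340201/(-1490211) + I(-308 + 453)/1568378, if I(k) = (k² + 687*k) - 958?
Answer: -177606165538/1168607073879 ≈ -0.15198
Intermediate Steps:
I(k) = -958 + k² + 687*k
340201/(-1490211) + I(-308 + 453)/1568378 = 340201/(-1490211) + (-958 + (-308 + 453)² + 687*(-308 + 453))/1568378 = 340201*(-1/1490211) + (-958 + 145² + 687*145)*(1/1568378) = -340201/1490211 + (-958 + 21025 + 99615)*(1/1568378) = -340201/1490211 + 119682*(1/1568378) = -340201/1490211 + 59841/784189 = -177606165538/1168607073879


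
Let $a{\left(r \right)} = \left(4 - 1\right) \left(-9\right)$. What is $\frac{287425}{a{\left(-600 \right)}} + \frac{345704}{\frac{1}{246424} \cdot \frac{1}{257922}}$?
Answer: $\frac{593252475907031999}{27} \approx 2.1972 \cdot 10^{16}$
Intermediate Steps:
$a{\left(r \right)} = -27$ ($a{\left(r \right)} = 3 \left(-9\right) = -27$)
$\frac{287425}{a{\left(-600 \right)}} + \frac{345704}{\frac{1}{246424} \cdot \frac{1}{257922}} = \frac{287425}{-27} + \frac{345704}{\frac{1}{246424} \cdot \frac{1}{257922}} = 287425 \left(- \frac{1}{27}\right) + \frac{345704}{\frac{1}{246424} \cdot \frac{1}{257922}} = - \frac{287425}{27} + 345704 \frac{1}{\frac{1}{63558170928}} = - \frac{287425}{27} + 345704 \cdot 63558170928 = - \frac{287425}{27} + 21972313922493312 = \frac{593252475907031999}{27}$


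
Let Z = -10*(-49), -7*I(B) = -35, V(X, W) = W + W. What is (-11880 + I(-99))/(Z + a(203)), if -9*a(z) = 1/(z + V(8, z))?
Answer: -65086875/2685689 ≈ -24.235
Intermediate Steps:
V(X, W) = 2*W
I(B) = 5 (I(B) = -1/7*(-35) = 5)
a(z) = -1/(27*z) (a(z) = -1/(9*(z + 2*z)) = -1/(3*z)/9 = -1/(27*z))
Z = 490
(-11880 + I(-99))/(Z + a(203)) = (-11880 + 5)/(490 - 1/27/203) = -11875/(490 - 1/27*1/203) = -11875/(490 - 1/5481) = -11875/2685689/5481 = -11875*5481/2685689 = -65086875/2685689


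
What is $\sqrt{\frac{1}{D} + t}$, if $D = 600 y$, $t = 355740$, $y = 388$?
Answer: $\frac{\sqrt{48199070304582}}{11640} \approx 596.44$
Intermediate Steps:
$D = 232800$ ($D = 600 \cdot 388 = 232800$)
$\sqrt{\frac{1}{D} + t} = \sqrt{\frac{1}{232800} + 355740} = \sqrt{\frac{82816272001}{232800}} = \frac{\sqrt{48199070304582}}{11640}$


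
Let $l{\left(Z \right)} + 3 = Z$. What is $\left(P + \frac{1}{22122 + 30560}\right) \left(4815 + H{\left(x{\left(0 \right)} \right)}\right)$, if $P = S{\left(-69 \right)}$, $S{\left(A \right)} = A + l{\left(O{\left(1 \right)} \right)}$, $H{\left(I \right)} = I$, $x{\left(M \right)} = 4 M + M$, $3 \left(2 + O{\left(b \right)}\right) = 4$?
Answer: $- \frac{18432900165}{52682} \approx -3.4989 \cdot 10^{5}$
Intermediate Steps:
$O{\left(b \right)} = - \frac{2}{3}$ ($O{\left(b \right)} = -2 + \frac{1}{3} \cdot 4 = -2 + \frac{4}{3} = - \frac{2}{3}$)
$x{\left(M \right)} = 5 M$
$l{\left(Z \right)} = -3 + Z$
$S{\left(A \right)} = - \frac{11}{3} + A$ ($S{\left(A \right)} = A - \frac{11}{3} = - \frac{11}{3} + A$)
$P = - \frac{218}{3}$ ($P = - \frac{11}{3} - 69 = - \frac{218}{3} \approx -72.667$)
$\left(P + \frac{1}{22122 + 30560}\right) \left(4815 + H{\left(x{\left(0 \right)} \right)}\right) = \left(- \frac{218}{3} + \frac{1}{22122 + 30560}\right) \left(4815 + 5 \cdot 0\right) = \left(- \frac{218}{3} + \frac{1}{52682}\right) \left(4815 + 0\right) = \left(- \frac{218}{3} + \frac{1}{52682}\right) 4815 = \left(- \frac{11484673}{158046}\right) 4815 = - \frac{18432900165}{52682}$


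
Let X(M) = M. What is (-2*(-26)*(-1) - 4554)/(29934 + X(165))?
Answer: -4606/30099 ≈ -0.15303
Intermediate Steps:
(-2*(-26)*(-1) - 4554)/(29934 + X(165)) = (-2*(-26)*(-1) - 4554)/(29934 + 165) = (52*(-1) - 4554)/30099 = (-52 - 4554)*(1/30099) = -4606*1/30099 = -4606/30099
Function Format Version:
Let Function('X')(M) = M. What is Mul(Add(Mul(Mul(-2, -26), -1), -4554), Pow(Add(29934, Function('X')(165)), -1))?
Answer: Rational(-4606, 30099) ≈ -0.15303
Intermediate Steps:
Mul(Add(Mul(Mul(-2, -26), -1), -4554), Pow(Add(29934, Function('X')(165)), -1)) = Mul(Add(Mul(Mul(-2, -26), -1), -4554), Pow(Add(29934, 165), -1)) = Mul(Add(Mul(52, -1), -4554), Pow(30099, -1)) = Mul(Add(-52, -4554), Rational(1, 30099)) = Mul(-4606, Rational(1, 30099)) = Rational(-4606, 30099)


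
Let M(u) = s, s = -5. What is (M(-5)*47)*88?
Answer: -20680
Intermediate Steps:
M(u) = -5
(M(-5)*47)*88 = -5*47*88 = -235*88 = -20680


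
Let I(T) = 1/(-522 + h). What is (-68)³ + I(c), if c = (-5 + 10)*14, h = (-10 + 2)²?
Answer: -144009857/458 ≈ -3.1443e+5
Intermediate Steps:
h = 64 (h = (-8)² = 64)
c = 70 (c = 5*14 = 70)
I(T) = -1/458 (I(T) = 1/(-522 + 64) = 1/(-458) = -1/458)
(-68)³ + I(c) = (-68)³ - 1/458 = -314432 - 1/458 = -144009857/458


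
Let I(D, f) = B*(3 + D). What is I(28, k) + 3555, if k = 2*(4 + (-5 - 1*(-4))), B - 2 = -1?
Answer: 3586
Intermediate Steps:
B = 1 (B = 2 - 1 = 1)
k = 6 (k = 2*(4 + (-5 + 4)) = 2*(4 - 1) = 2*3 = 6)
I(D, f) = 3 + D (I(D, f) = 1*(3 + D) = 3 + D)
I(28, k) + 3555 = (3 + 28) + 3555 = 31 + 3555 = 3586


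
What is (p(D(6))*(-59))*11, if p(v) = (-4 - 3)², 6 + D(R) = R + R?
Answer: -31801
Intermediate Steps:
D(R) = -6 + 2*R (D(R) = -6 + (R + R) = -6 + 2*R)
p(v) = 49 (p(v) = (-7)² = 49)
(p(D(6))*(-59))*11 = (49*(-59))*11 = -2891*11 = -31801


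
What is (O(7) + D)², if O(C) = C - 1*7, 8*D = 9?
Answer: 81/64 ≈ 1.2656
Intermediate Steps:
D = 9/8 (D = (⅛)*9 = 9/8 ≈ 1.1250)
O(C) = -7 + C (O(C) = C - 7 = -7 + C)
(O(7) + D)² = ((-7 + 7) + 9/8)² = (0 + 9/8)² = (9/8)² = 81/64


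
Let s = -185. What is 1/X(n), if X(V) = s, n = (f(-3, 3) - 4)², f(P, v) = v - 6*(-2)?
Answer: -1/185 ≈ -0.0054054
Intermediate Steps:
f(P, v) = 12 + v (f(P, v) = v - 1*(-12) = v + 12 = 12 + v)
n = 121 (n = ((12 + 3) - 4)² = (15 - 4)² = 11² = 121)
X(V) = -185
1/X(n) = 1/(-185) = -1/185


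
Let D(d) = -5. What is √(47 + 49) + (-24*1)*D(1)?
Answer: 120 + 4*√6 ≈ 129.80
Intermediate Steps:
√(47 + 49) + (-24*1)*D(1) = √(47 + 49) - 24*1*(-5) = √96 - 24*(-5) = 4*√6 + 120 = 120 + 4*√6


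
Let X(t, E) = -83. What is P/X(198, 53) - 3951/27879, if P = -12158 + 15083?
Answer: -27291336/771319 ≈ -35.383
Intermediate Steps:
P = 2925
P/X(198, 53) - 3951/27879 = 2925/(-83) - 3951/27879 = 2925*(-1/83) - 3951*1/27879 = -2925/83 - 1317/9293 = -27291336/771319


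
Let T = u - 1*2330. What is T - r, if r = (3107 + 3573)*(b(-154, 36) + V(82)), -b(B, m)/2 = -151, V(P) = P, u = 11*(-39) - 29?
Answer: -2567908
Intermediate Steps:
u = -458 (u = -429 - 29 = -458)
b(B, m) = 302 (b(B, m) = -2*(-151) = 302)
r = 2565120 (r = (3107 + 3573)*(302 + 82) = 6680*384 = 2565120)
T = -2788 (T = -458 - 1*2330 = -458 - 2330 = -2788)
T - r = -2788 - 1*2565120 = -2788 - 2565120 = -2567908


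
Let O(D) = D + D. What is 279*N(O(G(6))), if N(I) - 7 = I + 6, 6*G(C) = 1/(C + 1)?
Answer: 25482/7 ≈ 3640.3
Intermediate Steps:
G(C) = 1/(6*(1 + C)) (G(C) = 1/(6*(C + 1)) = 1/(6*(1 + C)))
O(D) = 2*D
N(I) = 13 + I (N(I) = 7 + (I + 6) = 7 + (6 + I) = 13 + I)
279*N(O(G(6))) = 279*(13 + 2*(1/(6*(1 + 6)))) = 279*(13 + 2*((⅙)/7)) = 279*(13 + 2*((⅙)*(⅐))) = 279*(13 + 2*(1/42)) = 279*(13 + 1/21) = 279*(274/21) = 25482/7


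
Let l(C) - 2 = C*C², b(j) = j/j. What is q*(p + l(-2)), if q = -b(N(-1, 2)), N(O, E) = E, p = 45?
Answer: -39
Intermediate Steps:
b(j) = 1
l(C) = 2 + C³ (l(C) = 2 + C*C² = 2 + C³)
q = -1 (q = -1*1 = -1)
q*(p + l(-2)) = -(45 + (2 + (-2)³)) = -(45 + (2 - 8)) = -(45 - 6) = -1*39 = -39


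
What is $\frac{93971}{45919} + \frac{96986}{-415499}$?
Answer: $\frac{34591356395}{19079298581} \approx 1.813$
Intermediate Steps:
$\frac{93971}{45919} + \frac{96986}{-415499} = 93971 \cdot \frac{1}{45919} + 96986 \left(- \frac{1}{415499}\right) = \frac{93971}{45919} - \frac{96986}{415499} = \frac{34591356395}{19079298581}$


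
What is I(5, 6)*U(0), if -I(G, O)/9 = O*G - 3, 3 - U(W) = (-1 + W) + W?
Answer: -972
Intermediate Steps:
U(W) = 4 - 2*W (U(W) = 3 - ((-1 + W) + W) = 3 - (-1 + 2*W) = 3 + (1 - 2*W) = 4 - 2*W)
I(G, O) = 27 - 9*G*O (I(G, O) = -9*(O*G - 3) = -9*(G*O - 3) = -9*(-3 + G*O) = 27 - 9*G*O)
I(5, 6)*U(0) = (27 - 9*5*6)*(4 - 2*0) = (27 - 270)*(4 + 0) = -243*4 = -972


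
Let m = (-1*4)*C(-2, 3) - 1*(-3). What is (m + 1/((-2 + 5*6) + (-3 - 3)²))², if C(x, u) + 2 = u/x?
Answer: 1185921/4096 ≈ 289.53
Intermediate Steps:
C(x, u) = -2 + u/x
m = 17 (m = (-1*4)*(-2 + 3/(-2)) - 1*(-3) = -4*(-2 + 3*(-½)) + 3 = -4*(-2 - 3/2) + 3 = -4*(-7/2) + 3 = 14 + 3 = 17)
(m + 1/((-2 + 5*6) + (-3 - 3)²))² = (17 + 1/((-2 + 5*6) + (-3 - 3)²))² = (17 + 1/((-2 + 30) + (-6)²))² = (17 + 1/(28 + 36))² = (17 + 1/64)² = (1089/64)² = 1185921/4096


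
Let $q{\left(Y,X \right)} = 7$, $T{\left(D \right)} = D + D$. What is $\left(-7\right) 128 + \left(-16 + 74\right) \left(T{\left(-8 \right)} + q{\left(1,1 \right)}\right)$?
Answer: $-1418$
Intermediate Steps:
$T{\left(D \right)} = 2 D$
$\left(-7\right) 128 + \left(-16 + 74\right) \left(T{\left(-8 \right)} + q{\left(1,1 \right)}\right) = \left(-7\right) 128 + \left(-16 + 74\right) \left(2 \left(-8\right) + 7\right) = -896 + 58 \left(-16 + 7\right) = -896 + 58 \left(-9\right) = -896 - 522 = -1418$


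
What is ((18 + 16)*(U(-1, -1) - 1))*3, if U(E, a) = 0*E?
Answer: -102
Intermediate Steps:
U(E, a) = 0
((18 + 16)*(U(-1, -1) - 1))*3 = ((18 + 16)*(0 - 1))*3 = (34*(-1))*3 = -34*3 = -102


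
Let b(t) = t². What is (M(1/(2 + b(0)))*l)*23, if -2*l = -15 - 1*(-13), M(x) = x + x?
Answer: 23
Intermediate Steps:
M(x) = 2*x
l = 1 (l = -(-15 - 1*(-13))/2 = -(-15 + 13)/2 = -½*(-2) = 1)
(M(1/(2 + b(0)))*l)*23 = ((2/(2 + 0²))*1)*23 = ((2/(2 + 0))*1)*23 = ((2/2)*1)*23 = ((2*(½))*1)*23 = (1*1)*23 = 1*23 = 23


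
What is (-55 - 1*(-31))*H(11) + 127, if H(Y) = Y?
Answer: -137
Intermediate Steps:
(-55 - 1*(-31))*H(11) + 127 = (-55 - 1*(-31))*11 + 127 = (-55 + 31)*11 + 127 = -24*11 + 127 = -264 + 127 = -137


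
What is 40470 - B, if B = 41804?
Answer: -1334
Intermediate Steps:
40470 - B = 40470 - 1*41804 = 40470 - 41804 = -1334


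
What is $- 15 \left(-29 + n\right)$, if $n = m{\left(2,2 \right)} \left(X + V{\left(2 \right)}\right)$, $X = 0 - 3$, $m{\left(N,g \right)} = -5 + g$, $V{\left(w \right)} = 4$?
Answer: $480$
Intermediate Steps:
$X = -3$
$n = -3$ ($n = \left(-5 + 2\right) \left(-3 + 4\right) = \left(-3\right) 1 = -3$)
$- 15 \left(-29 + n\right) = - 15 \left(-29 - 3\right) = \left(-15\right) \left(-32\right) = 480$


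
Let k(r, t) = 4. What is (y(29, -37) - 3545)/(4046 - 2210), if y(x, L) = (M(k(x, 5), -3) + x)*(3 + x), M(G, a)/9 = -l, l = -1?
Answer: -137/108 ≈ -1.2685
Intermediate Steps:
M(G, a) = 9 (M(G, a) = 9*(-1*(-1)) = 9*1 = 9)
y(x, L) = (3 + x)*(9 + x) (y(x, L) = (9 + x)*(3 + x) = (3 + x)*(9 + x))
(y(29, -37) - 3545)/(4046 - 2210) = ((27 + 29² + 12*29) - 3545)/(4046 - 2210) = ((27 + 841 + 348) - 3545)/1836 = (1216 - 3545)*(1/1836) = -2329*1/1836 = -137/108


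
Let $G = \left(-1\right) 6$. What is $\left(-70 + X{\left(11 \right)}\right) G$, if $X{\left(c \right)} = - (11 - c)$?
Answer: $420$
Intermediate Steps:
$X{\left(c \right)} = -11 + c$
$G = -6$
$\left(-70 + X{\left(11 \right)}\right) G = \left(-70 + \left(-11 + 11\right)\right) \left(-6\right) = \left(-70 + 0\right) \left(-6\right) = \left(-70\right) \left(-6\right) = 420$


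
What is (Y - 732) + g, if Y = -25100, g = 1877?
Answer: -23955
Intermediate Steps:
(Y - 732) + g = (-25100 - 732) + 1877 = -25832 + 1877 = -23955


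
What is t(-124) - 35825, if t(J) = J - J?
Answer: -35825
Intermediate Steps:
t(J) = 0
t(-124) - 35825 = 0 - 35825 = -35825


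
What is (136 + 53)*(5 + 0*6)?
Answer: 945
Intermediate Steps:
(136 + 53)*(5 + 0*6) = 189*(5 + 0) = 189*5 = 945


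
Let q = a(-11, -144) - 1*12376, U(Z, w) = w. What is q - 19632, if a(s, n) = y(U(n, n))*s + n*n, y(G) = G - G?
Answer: -11272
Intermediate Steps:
y(G) = 0
a(s, n) = n**2 (a(s, n) = 0*s + n*n = 0 + n**2 = n**2)
q = 8360 (q = (-144)**2 - 1*12376 = 20736 - 12376 = 8360)
q - 19632 = 8360 - 19632 = -11272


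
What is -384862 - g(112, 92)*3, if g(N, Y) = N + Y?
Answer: -385474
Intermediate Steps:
-384862 - g(112, 92)*3 = -384862 - (112 + 92)*3 = -384862 - 204*3 = -384862 - 1*612 = -384862 - 612 = -385474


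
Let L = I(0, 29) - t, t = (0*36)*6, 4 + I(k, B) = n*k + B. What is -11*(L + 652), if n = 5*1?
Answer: -7447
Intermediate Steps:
n = 5
I(k, B) = -4 + B + 5*k (I(k, B) = -4 + (5*k + B) = -4 + (B + 5*k) = -4 + B + 5*k)
t = 0 (t = 0*6 = 0)
L = 25 (L = (-4 + 29 + 5*0) - 1*0 = (-4 + 29 + 0) + 0 = 25 + 0 = 25)
-11*(L + 652) = -11*(25 + 652) = -11*677 = -7447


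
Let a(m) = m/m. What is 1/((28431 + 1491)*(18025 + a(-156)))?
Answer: 1/539373972 ≈ 1.8540e-9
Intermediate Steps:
a(m) = 1
1/((28431 + 1491)*(18025 + a(-156))) = 1/((28431 + 1491)*(18025 + 1)) = 1/(29922*18026) = 1/539373972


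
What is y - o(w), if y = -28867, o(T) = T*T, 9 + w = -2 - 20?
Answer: -29828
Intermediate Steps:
w = -31 (w = -9 + (-2 - 20) = -9 - 22 = -31)
o(T) = T**2
y - o(w) = -28867 - 1*(-31)**2 = -28867 - 1*961 = -28867 - 961 = -29828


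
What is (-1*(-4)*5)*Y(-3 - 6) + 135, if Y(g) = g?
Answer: -45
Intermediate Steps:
(-1*(-4)*5)*Y(-3 - 6) + 135 = (-1*(-4)*5)*(-3 - 6) + 135 = (4*5)*(-9) + 135 = 20*(-9) + 135 = -180 + 135 = -45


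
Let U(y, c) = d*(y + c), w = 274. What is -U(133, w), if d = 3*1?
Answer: -1221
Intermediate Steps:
d = 3
U(y, c) = 3*c + 3*y (U(y, c) = 3*(y + c) = 3*(c + y) = 3*c + 3*y)
-U(133, w) = -(3*274 + 3*133) = -(822 + 399) = -1*1221 = -1221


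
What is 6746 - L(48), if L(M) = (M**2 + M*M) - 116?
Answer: 2254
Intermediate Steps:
L(M) = -116 + 2*M**2 (L(M) = (M**2 + M**2) - 116 = 2*M**2 - 116 = -116 + 2*M**2)
6746 - L(48) = 6746 - (-116 + 2*48**2) = 6746 - (-116 + 2*2304) = 6746 - (-116 + 4608) = 6746 - 1*4492 = 6746 - 4492 = 2254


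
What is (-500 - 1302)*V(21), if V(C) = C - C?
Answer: 0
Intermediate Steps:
V(C) = 0
(-500 - 1302)*V(21) = (-500 - 1302)*0 = -1802*0 = 0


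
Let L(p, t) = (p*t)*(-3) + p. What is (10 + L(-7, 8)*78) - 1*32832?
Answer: -20264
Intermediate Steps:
L(p, t) = p - 3*p*t (L(p, t) = -3*p*t + p = p - 3*p*t)
(10 + L(-7, 8)*78) - 1*32832 = (10 - 7*(1 - 3*8)*78) - 1*32832 = (10 - 7*(1 - 24)*78) - 32832 = (10 - 7*(-23)*78) - 32832 = (10 + 161*78) - 32832 = (10 + 12558) - 32832 = 12568 - 32832 = -20264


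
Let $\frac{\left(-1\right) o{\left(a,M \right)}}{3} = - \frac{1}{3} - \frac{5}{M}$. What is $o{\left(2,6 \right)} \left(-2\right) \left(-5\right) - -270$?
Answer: $305$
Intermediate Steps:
$o{\left(a,M \right)} = 1 + \frac{15}{M}$ ($o{\left(a,M \right)} = - 3 \left(- \frac{1}{3} - \frac{5}{M}\right) = 1 + \frac{15}{M}$)
$o{\left(2,6 \right)} \left(-2\right) \left(-5\right) - -270 = \frac{15 + 6}{6} \left(-2\right) \left(-5\right) - -270 = \frac{1}{6} \cdot 21 \left(-2\right) \left(-5\right) + 270 = \frac{7}{2} \left(-2\right) \left(-5\right) + 270 = \left(-7\right) \left(-5\right) + 270 = 35 + 270 = 305$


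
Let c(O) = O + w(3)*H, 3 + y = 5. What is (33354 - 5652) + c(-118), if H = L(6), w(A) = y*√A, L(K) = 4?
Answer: 27584 + 8*√3 ≈ 27598.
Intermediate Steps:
y = 2 (y = -3 + 5 = 2)
w(A) = 2*√A
H = 4
c(O) = O + 8*√3 (c(O) = O + (2*√3)*4 = O + 8*√3)
(33354 - 5652) + c(-118) = (33354 - 5652) + (-118 + 8*√3) = 27702 + (-118 + 8*√3) = 27584 + 8*√3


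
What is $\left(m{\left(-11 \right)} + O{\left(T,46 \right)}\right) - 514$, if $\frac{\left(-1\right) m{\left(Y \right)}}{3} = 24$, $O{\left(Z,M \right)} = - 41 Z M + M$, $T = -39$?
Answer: $73014$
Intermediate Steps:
$O{\left(Z,M \right)} = M - 41 M Z$ ($O{\left(Z,M \right)} = - 41 M Z + M = M - 41 M Z$)
$m{\left(Y \right)} = -72$ ($m{\left(Y \right)} = \left(-3\right) 24 = -72$)
$\left(m{\left(-11 \right)} + O{\left(T,46 \right)}\right) - 514 = \left(-72 + 46 \left(1 - -1599\right)\right) - 514 = \left(-72 + 46 \left(1 + 1599\right)\right) - 514 = \left(-72 + 46 \cdot 1600\right) - 514 = \left(-72 + 73600\right) - 514 = 73528 - 514 = 73014$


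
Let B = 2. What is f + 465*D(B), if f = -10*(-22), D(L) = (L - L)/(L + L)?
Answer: 220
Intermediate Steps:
D(L) = 0 (D(L) = 0/((2*L)) = 0*(1/(2*L)) = 0)
f = 220
f + 465*D(B) = 220 + 465*0 = 220 + 0 = 220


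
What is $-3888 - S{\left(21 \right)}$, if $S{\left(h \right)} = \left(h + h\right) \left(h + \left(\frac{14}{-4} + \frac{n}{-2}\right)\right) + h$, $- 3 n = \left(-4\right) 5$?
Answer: $-4504$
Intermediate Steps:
$n = \frac{20}{3}$ ($n = - \frac{\left(-4\right) 5}{3} = \left(- \frac{1}{3}\right) \left(-20\right) = \frac{20}{3} \approx 6.6667$)
$S{\left(h \right)} = h + 2 h \left(- \frac{41}{6} + h\right)$ ($S{\left(h \right)} = \left(h + h\right) \left(h + \left(\frac{14}{-4} + \frac{20}{3 \left(-2\right)}\right)\right) + h = 2 h \left(h + \left(14 \left(- \frac{1}{4}\right) + \frac{20}{3} \left(- \frac{1}{2}\right)\right)\right) + h = 2 h \left(h - \frac{41}{6}\right) + h = 2 h \left(- \frac{41}{6} + h\right) + h = h + 2 h \left(- \frac{41}{6} + h\right)$)
$-3888 - S{\left(21 \right)} = -3888 - \frac{2}{3} \cdot 21 \left(-19 + 3 \cdot 21\right) = -3888 - \frac{2}{3} \cdot 21 \left(-19 + 63\right) = -3888 - \frac{2}{3} \cdot 21 \cdot 44 = -3888 - 616 = -4504$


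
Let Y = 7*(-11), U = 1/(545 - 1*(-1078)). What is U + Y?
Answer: -124970/1623 ≈ -76.999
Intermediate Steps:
U = 1/1623 (U = 1/(545 + 1078) = 1/1623 ≈ 0.00061614)
Y = -77
U + Y = 1/1623 - 77 = -124970/1623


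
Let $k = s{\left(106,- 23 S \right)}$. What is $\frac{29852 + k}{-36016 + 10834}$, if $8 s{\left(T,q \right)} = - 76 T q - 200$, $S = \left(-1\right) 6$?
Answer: $\frac{109139}{25182} \approx 4.334$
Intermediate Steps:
$S = -6$
$s{\left(T,q \right)} = -25 - \frac{19 T q}{2}$ ($s{\left(T,q \right)} = \frac{- 76 T q - 200}{8} = \frac{-200 - 76 T q}{8} = -25 - \frac{19 T q}{2}$)
$k = -138991$ ($k = -25 - 1007 \left(\left(-23\right) \left(-6\right)\right) = -25 - 1007 \cdot 138 = -25 - 138966 = -138991$)
$\frac{29852 + k}{-36016 + 10834} = \frac{29852 - 138991}{-36016 + 10834} = - \frac{109139}{-25182} = \left(-109139\right) \left(- \frac{1}{25182}\right) = \frac{109139}{25182}$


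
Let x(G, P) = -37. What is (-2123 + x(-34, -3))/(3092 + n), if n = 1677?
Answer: -2160/4769 ≈ -0.45293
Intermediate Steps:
(-2123 + x(-34, -3))/(3092 + n) = (-2123 - 37)/(3092 + 1677) = -2160/4769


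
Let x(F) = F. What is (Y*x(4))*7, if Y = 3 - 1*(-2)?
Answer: 140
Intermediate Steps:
Y = 5 (Y = 3 + 2 = 5)
(Y*x(4))*7 = (5*4)*7 = 20*7 = 140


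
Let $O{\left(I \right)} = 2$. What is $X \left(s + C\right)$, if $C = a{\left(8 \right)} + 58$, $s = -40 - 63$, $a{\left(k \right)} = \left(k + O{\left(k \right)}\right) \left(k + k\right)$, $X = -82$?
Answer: $-9430$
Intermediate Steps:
$a{\left(k \right)} = 2 k \left(2 + k\right)$ ($a{\left(k \right)} = \left(k + 2\right) \left(k + k\right) = \left(2 + k\right) 2 k = 2 k \left(2 + k\right)$)
$s = -103$
$C = 218$ ($C = 2 \cdot 8 \left(2 + 8\right) + 58 = 2 \cdot 8 \cdot 10 + 58 = 160 + 58 = 218$)
$X \left(s + C\right) = - 82 \left(-103 + 218\right) = \left(-82\right) 115 = -9430$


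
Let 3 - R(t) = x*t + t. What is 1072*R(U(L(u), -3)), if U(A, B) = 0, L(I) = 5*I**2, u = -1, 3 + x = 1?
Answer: 3216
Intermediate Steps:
x = -2 (x = -3 + 1 = -2)
R(t) = 3 + t (R(t) = 3 - (-2*t + t) = 3 - (-1)*t = 3 + t)
1072*R(U(L(u), -3)) = 1072*(3 + 0) = 1072*3 = 3216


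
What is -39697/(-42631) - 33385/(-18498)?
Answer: 2157551041/788588238 ≈ 2.7360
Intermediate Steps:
-39697/(-42631) - 33385/(-18498) = -39697*(-1/42631) - 33385*(-1/18498) = 39697/42631 + 33385/18498 = 2157551041/788588238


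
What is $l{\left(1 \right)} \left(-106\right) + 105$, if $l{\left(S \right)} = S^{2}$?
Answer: $-1$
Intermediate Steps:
$l{\left(1 \right)} \left(-106\right) + 105 = 1^{2} \left(-106\right) + 105 = 1 \left(-106\right) + 105 = -106 + 105 = -1$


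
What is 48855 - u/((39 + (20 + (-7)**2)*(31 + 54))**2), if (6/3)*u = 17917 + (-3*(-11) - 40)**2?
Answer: 1702949278697/34857216 ≈ 48855.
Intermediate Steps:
u = 8983 (u = (17917 + (-3*(-11) - 40)**2)/2 = (17917 + (33 - 40)**2)/2 = (17917 + (-7)**2)/2 = (17917 + 49)/2 = (1/2)*17966 = 8983)
48855 - u/((39 + (20 + (-7)**2)*(31 + 54))**2) = 48855 - 8983/((39 + (20 + (-7)**2)*(31 + 54))**2) = 48855 - 8983/((39 + (20 + 49)*85)**2) = 48855 - 8983/((39 + 69*85)**2) = 48855 - 8983/((39 + 5865)**2) = 48855 - 8983/(5904**2) = 48855 - 8983/34857216 = 1702949278697/34857216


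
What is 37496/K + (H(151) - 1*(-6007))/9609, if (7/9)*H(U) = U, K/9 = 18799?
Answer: 3288778792/3793431411 ≈ 0.86697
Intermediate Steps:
K = 169191 (K = 9*18799 = 169191)
H(U) = 9*U/7
37496/K + (H(151) - 1*(-6007))/9609 = 37496/169191 + ((9/7)*151 - 1*(-6007))/9609 = 37496*(1/169191) + (1359/7 + 6007)*(1/9609) = 37496/169191 + (43408/7)*(1/9609) = 37496/169191 + 43408/67263 = 3288778792/3793431411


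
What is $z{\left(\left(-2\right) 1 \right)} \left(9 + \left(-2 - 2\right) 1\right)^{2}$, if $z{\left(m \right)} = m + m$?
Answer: $-100$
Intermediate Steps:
$z{\left(m \right)} = 2 m$
$z{\left(\left(-2\right) 1 \right)} \left(9 + \left(-2 - 2\right) 1\right)^{2} = 2 \left(\left(-2\right) 1\right) \left(9 + \left(-2 - 2\right) 1\right)^{2} = 2 \left(-2\right) \left(9 - 4\right)^{2} = - 4 \left(9 - 4\right)^{2} = - 4 \cdot 5^{2} = \left(-4\right) 25 = -100$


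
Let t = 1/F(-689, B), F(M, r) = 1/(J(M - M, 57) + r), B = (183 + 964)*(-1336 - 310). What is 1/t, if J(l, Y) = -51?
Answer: -1/1888013 ≈ -5.2966e-7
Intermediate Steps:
B = -1887962 (B = 1147*(-1646) = -1887962)
F(M, r) = 1/(-51 + r)
t = -1888013 (t = 1/(1/(-51 - 1887962)) = 1/(1/(-1888013)) = 1/(-1/1888013) = -1888013)
1/t = 1/(-1888013) = -1/1888013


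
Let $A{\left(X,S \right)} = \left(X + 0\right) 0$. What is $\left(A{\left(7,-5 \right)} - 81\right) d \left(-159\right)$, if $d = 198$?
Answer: $2550042$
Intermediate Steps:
$A{\left(X,S \right)} = 0$ ($A{\left(X,S \right)} = X 0 = 0$)
$\left(A{\left(7,-5 \right)} - 81\right) d \left(-159\right) = \left(0 - 81\right) 198 \left(-159\right) = \left(-81\right) 198 \left(-159\right) = \left(-16038\right) \left(-159\right) = 2550042$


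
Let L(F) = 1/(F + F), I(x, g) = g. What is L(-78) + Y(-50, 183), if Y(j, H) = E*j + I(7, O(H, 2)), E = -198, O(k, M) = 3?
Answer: 1544867/156 ≈ 9903.0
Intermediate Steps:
L(F) = 1/(2*F)
Y(j, H) = 3 - 198*j (Y(j, H) = -198*j + 3 = 3 - 198*j)
L(-78) + Y(-50, 183) = (½)/(-78) + (3 - 198*(-50)) = (½)*(-1/78) + (3 + 9900) = -1/156 + 9903 = 1544867/156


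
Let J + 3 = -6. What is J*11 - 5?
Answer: -104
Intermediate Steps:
J = -9 (J = -3 - 6 = -9)
J*11 - 5 = -9*11 - 5 = -99 - 5 = -104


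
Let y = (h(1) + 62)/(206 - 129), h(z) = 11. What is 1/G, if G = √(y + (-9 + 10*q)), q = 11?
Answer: √24178/1570 ≈ 0.099040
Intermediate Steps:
y = 73/77 (y = (11 + 62)/(206 - 129) = 73/77 ≈ 0.94805)
G = 5*√24178/77 (G = √(73/77 + (-9 + 10*11)) = √(73/77 + (-9 + 110)) = √(73/77 + 101) = √(7850/77) = 5*√24178/77 ≈ 10.097)
1/G = 1/(5*√24178/77) = √24178/1570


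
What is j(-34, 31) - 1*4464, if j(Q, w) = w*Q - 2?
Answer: -5520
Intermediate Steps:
j(Q, w) = -2 + Q*w (j(Q, w) = Q*w - 2 = -2 + Q*w)
j(-34, 31) - 1*4464 = (-2 - 34*31) - 1*4464 = (-2 - 1054) - 4464 = -1056 - 4464 = -5520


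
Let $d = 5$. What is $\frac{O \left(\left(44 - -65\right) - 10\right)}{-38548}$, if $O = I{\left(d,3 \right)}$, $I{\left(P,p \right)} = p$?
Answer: $- \frac{297}{38548} \approx -0.0077047$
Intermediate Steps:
$O = 3$
$\frac{O \left(\left(44 - -65\right) - 10\right)}{-38548} = \frac{3 \left(\left(44 - -65\right) - 10\right)}{-38548} = 3 \left(\left(44 + 65\right) - 10\right) \left(- \frac{1}{38548}\right) = 3 \left(109 - 10\right) \left(- \frac{1}{38548}\right) = 3 \cdot 99 \left(- \frac{1}{38548}\right) = 297 \left(- \frac{1}{38548}\right) = - \frac{297}{38548}$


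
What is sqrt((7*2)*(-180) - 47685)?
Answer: I*sqrt(50205) ≈ 224.06*I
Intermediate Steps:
sqrt((7*2)*(-180) - 47685) = sqrt(14*(-180) - 47685) = sqrt(-2520 - 47685) = sqrt(-50205) = I*sqrt(50205)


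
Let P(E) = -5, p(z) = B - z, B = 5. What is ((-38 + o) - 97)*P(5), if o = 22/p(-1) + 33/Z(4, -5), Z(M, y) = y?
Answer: 2069/3 ≈ 689.67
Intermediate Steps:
p(z) = 5 - z
o = -44/15 (o = 22/(5 - 1*(-1)) + 33/(-5) = 22/(5 + 1) + 33*(-⅕) = 22/6 - 33/5 = 22*(⅙) - 33/5 = 11/3 - 33/5 = -44/15 ≈ -2.9333)
((-38 + o) - 97)*P(5) = ((-38 - 44/15) - 97)*(-5) = (-614/15 - 97)*(-5) = -2069/15*(-5) = 2069/3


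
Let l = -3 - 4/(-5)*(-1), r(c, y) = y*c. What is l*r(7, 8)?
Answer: -1064/5 ≈ -212.80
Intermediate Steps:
r(c, y) = c*y
l = -19/5 (l = -3 - 4*(-⅕)*(-1) = -3 + (⅘)*(-1) = -3 - ⅘ = -19/5 ≈ -3.8000)
l*r(7, 8) = -133*8/5 = -19/5*56 = -1064/5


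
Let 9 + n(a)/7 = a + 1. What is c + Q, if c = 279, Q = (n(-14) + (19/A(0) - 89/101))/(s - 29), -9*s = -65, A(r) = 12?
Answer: 22649727/79184 ≈ 286.04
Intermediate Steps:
n(a) = -56 + 7*a (n(a) = -63 + 7*(a + 1) = -63 + 7*(1 + a) = -63 + (7 + 7*a) = -56 + 7*a)
s = 65/9 (s = -1/9*(-65) = 65/9 ≈ 7.2222)
Q = 557391/79184 (Q = ((-56 + 7*(-14)) + (19/12 - 89/101))/(65/9 - 29) = ((-56 - 98) + (19*(1/12) - 89*1/101))/(-196/9) = (-154 + (19/12 - 89/101))*(-9/196) = (-154 + 851/1212)*(-9/196) = -185797/1212*(-9/196) = 557391/79184 ≈ 7.0392)
c + Q = 279 + 557391/79184 = 22649727/79184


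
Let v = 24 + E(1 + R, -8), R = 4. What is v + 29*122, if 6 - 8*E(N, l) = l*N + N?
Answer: 28537/8 ≈ 3567.1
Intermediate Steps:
E(N, l) = 3/4 - N/8 - N*l/8 (E(N, l) = 3/4 - (l*N + N)/8 = 3/4 - (N*l + N)/8 = 3/4 - (N + N*l)/8 = 3/4 + (-N/8 - N*l/8) = 3/4 - N/8 - N*l/8)
v = 233/8 (v = 24 + (3/4 - (1 + 4)/8 - 1/8*(1 + 4)*(-8)) = 24 + (3/4 - 1/8*5 - 1/8*5*(-8)) = 24 + (3/4 - 5/8 + 5) = 24 + 41/8 = 233/8 ≈ 29.125)
v + 29*122 = 233/8 + 29*122 = 233/8 + 3538 = 28537/8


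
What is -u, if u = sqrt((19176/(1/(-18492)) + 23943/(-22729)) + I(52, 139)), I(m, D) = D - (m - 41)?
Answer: -I*sqrt(183190272043535071)/22729 ≈ -18831.0*I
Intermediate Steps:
I(m, D) = 41 + D - m (I(m, D) = D - (-41 + m) = D + (41 - m) = 41 + D - m)
u = I*sqrt(183190272043535071)/22729 (u = sqrt((19176/(1/(-18492)) + 23943/(-22729)) + (41 + 139 - 1*52)) = sqrt((19176/(-1/18492) + 23943*(-1/22729)) + (41 + 139 - 52)) = sqrt((19176*(-18492) - 23943/22729) + 128) = sqrt((-354602592 - 23943/22729) + 128) = sqrt(-8059762337511/22729 + 128) = sqrt(-8059759428199/22729) = I*sqrt(183190272043535071)/22729 ≈ 18831.0*I)
-u = -I*sqrt(183190272043535071)/22729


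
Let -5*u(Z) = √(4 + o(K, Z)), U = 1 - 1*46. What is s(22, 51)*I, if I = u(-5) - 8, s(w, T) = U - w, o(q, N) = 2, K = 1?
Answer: 536 + 67*√6/5 ≈ 568.82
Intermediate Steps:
U = -45 (U = 1 - 46 = -45)
u(Z) = -√6/5 (u(Z) = -√(4 + 2)/5 = -√6/5)
s(w, T) = -45 - w
I = -8 - √6/5 (I = -√6/5 - 8 = -8 - √6/5 ≈ -8.4899)
s(22, 51)*I = (-45 - 1*22)*(-8 - √6/5) = (-45 - 22)*(-8 - √6/5) = -67*(-8 - √6/5) = 536 + 67*√6/5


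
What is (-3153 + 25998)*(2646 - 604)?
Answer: 46649490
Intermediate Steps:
(-3153 + 25998)*(2646 - 604) = 22845*2042 = 46649490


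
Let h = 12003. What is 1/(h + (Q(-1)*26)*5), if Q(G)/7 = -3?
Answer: 1/9273 ≈ 0.00010784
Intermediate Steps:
Q(G) = -21 (Q(G) = 7*(-3) = -21)
1/(h + (Q(-1)*26)*5) = 1/(12003 - 21*26*5) = 1/(12003 - 546*5) = 1/(12003 - 2730) = 1/9273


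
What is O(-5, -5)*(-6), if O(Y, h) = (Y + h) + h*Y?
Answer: -90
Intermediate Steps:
O(Y, h) = Y + h + Y*h (O(Y, h) = (Y + h) + Y*h = Y + h + Y*h)
O(-5, -5)*(-6) = (-5 - 5 - 5*(-5))*(-6) = (-5 - 5 + 25)*(-6) = 15*(-6) = -90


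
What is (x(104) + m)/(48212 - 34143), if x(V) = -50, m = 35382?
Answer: 3212/1279 ≈ 2.5113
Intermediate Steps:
(x(104) + m)/(48212 - 34143) = (-50 + 35382)/(48212 - 34143) = 35332/14069 = 35332*(1/14069) = 3212/1279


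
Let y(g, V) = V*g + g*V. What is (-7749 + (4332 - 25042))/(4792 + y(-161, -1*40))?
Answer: -28459/17672 ≈ -1.6104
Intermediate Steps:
y(g, V) = 2*V*g (y(g, V) = V*g + V*g = 2*V*g)
(-7749 + (4332 - 25042))/(4792 + y(-161, -1*40)) = (-7749 + (4332 - 25042))/(4792 + 2*(-1*40)*(-161)) = (-7749 - 20710)/(4792 + 2*(-40)*(-161)) = -28459/(4792 + 12880) = -28459/17672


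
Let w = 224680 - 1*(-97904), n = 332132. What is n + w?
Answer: 654716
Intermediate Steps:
w = 322584 (w = 224680 + 97904 = 322584)
n + w = 332132 + 322584 = 654716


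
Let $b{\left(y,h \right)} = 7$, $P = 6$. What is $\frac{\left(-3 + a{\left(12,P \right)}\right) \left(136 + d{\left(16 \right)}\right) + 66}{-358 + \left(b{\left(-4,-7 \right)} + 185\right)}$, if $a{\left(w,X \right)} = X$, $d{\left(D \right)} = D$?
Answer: $- \frac{261}{83} \approx -3.1446$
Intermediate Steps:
$\frac{\left(-3 + a{\left(12,P \right)}\right) \left(136 + d{\left(16 \right)}\right) + 66}{-358 + \left(b{\left(-4,-7 \right)} + 185\right)} = \frac{\left(-3 + 6\right) \left(136 + 16\right) + 66}{-358 + \left(7 + 185\right)} = \frac{3 \cdot 152 + 66}{-358 + 192} = \frac{456 + 66}{-166} = 522 \left(- \frac{1}{166}\right) = - \frac{261}{83}$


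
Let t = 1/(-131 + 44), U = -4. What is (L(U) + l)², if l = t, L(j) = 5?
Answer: 188356/7569 ≈ 24.885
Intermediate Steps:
t = -1/87 (t = 1/(-87) = -1/87 ≈ -0.011494)
l = -1/87 ≈ -0.011494
(L(U) + l)² = (5 - 1/87)² = (434/87)² = 188356/7569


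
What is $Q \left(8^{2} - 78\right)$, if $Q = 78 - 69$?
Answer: $-126$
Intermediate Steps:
$Q = 9$
$Q \left(8^{2} - 78\right) = 9 \left(8^{2} - 78\right) = 9 \left(64 - 78\right) = 9 \left(-14\right) = -126$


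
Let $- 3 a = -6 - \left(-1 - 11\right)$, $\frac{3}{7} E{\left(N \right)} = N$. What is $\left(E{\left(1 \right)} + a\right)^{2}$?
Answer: $\frac{1}{9} \approx 0.11111$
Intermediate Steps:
$E{\left(N \right)} = \frac{7 N}{3}$
$a = -2$ ($a = - \frac{-6 - \left(-1 - 11\right)}{3} = - \frac{-6 - -12}{3} = - \frac{-6 + 12}{3} = \left(- \frac{1}{3}\right) 6 = -2$)
$\left(E{\left(1 \right)} + a\right)^{2} = \left(\frac{7}{3} \cdot 1 - 2\right)^{2} = \left(\frac{7}{3} - 2\right)^{2} = \left(\frac{1}{3}\right)^{2} = \frac{1}{9}$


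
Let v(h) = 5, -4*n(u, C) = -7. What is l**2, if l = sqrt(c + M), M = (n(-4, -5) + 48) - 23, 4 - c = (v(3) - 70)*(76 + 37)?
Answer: 29503/4 ≈ 7375.8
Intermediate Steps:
n(u, C) = 7/4 (n(u, C) = -1/4*(-7) = 7/4)
c = 7349 (c = 4 - (5 - 70)*(76 + 37) = 4 - (-65)*113 = 4 - 1*(-7345) = 4 + 7345 = 7349)
M = 107/4 (M = (7/4 + 48) - 23 = 199/4 - 23 = 107/4 ≈ 26.750)
l = sqrt(29503)/2 (l = sqrt(7349 + 107/4) = sqrt(29503/4) = sqrt(29503)/2 ≈ 85.882)
l**2 = (sqrt(29503)/2)**2 = 29503/4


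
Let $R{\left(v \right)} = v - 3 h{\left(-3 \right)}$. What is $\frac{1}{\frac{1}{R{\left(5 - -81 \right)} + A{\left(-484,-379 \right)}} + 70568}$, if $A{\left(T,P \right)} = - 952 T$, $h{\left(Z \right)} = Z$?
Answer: $\frac{460863}{32522180185} \approx 1.4171 \cdot 10^{-5}$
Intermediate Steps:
$R{\left(v \right)} = 9 + v$ ($R{\left(v \right)} = v - -9 = v + 9 = 9 + v$)
$\frac{1}{\frac{1}{R{\left(5 - -81 \right)} + A{\left(-484,-379 \right)}} + 70568} = \frac{1}{\frac{1}{\left(9 + \left(5 - -81\right)\right) - -460768} + 70568} = \frac{1}{\frac{1}{\left(9 + \left(5 + 81\right)\right) + 460768} + 70568} = \frac{1}{\frac{1}{\left(9 + 86\right) + 460768} + 70568} = \frac{1}{\frac{1}{95 + 460768} + 70568} = \frac{1}{\frac{1}{460863} + 70568} = \frac{1}{\frac{32522180185}{460863}} = \frac{460863}{32522180185}$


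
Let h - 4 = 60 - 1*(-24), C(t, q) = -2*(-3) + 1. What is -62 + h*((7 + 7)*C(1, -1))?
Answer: 8562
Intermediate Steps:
C(t, q) = 7 (C(t, q) = 6 + 1 = 7)
h = 88 (h = 4 + (60 - 1*(-24)) = 4 + (60 + 24) = 4 + 84 = 88)
-62 + h*((7 + 7)*C(1, -1)) = -62 + 88*((7 + 7)*7) = -62 + 88*(14*7) = -62 + 88*98 = -62 + 8624 = 8562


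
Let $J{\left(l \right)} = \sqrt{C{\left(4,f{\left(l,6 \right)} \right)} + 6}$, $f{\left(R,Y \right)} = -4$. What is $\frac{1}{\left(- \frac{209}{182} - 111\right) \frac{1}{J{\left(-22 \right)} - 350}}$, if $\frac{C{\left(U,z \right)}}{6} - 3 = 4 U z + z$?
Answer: $\frac{63700}{20411} - \frac{1456 i \sqrt{6}}{20411} \approx 3.1209 - 0.17473 i$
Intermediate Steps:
$C{\left(U,z \right)} = 18 + 6 z + 24 U z$ ($C{\left(U,z \right)} = 18 + 6 \left(4 U z + z\right) = 18 + 6 \left(z + 4 U z\right) = 18 + \left(6 z + 24 U z\right) = 18 + 6 z + 24 U z$)
$J{\left(l \right)} = 8 i \sqrt{6}$ ($J{\left(l \right)} = \sqrt{\left(18 + 6 \left(-4\right) + 24 \cdot 4 \left(-4\right)\right) + 6} = \sqrt{\left(18 - 24 - 384\right) + 6} = \sqrt{-390 + 6} = \sqrt{-384} = 8 i \sqrt{6}$)
$\frac{1}{\left(- \frac{209}{182} - 111\right) \frac{1}{J{\left(-22 \right)} - 350}} = \frac{1}{\left(- \frac{209}{182} - 111\right) \frac{1}{8 i \sqrt{6} - 350}} = \frac{1}{\left(\left(-209\right) \frac{1}{182} - 111\right) \frac{1}{-350 + 8 i \sqrt{6}}} = \frac{1}{\left(- \frac{209}{182} - 111\right) \frac{1}{-350 + 8 i \sqrt{6}}} = \frac{1}{\left(- \frac{20411}{182}\right) \frac{1}{-350 + 8 i \sqrt{6}}} = \frac{63700}{20411} - \frac{1456 i \sqrt{6}}{20411}$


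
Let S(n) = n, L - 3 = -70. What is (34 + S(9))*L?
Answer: -2881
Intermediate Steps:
L = -67 (L = 3 - 70 = -67)
(34 + S(9))*L = (34 + 9)*(-67) = 43*(-67) = -2881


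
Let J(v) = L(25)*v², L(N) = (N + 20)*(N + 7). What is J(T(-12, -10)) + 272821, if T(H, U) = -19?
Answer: 792661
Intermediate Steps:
L(N) = (7 + N)*(20 + N) (L(N) = (20 + N)*(7 + N) = (7 + N)*(20 + N))
J(v) = 1440*v² (J(v) = (140 + 25² + 27*25)*v² = (140 + 625 + 675)*v² = 1440*v²)
J(T(-12, -10)) + 272821 = 1440*(-19)² + 272821 = 1440*361 + 272821 = 519840 + 272821 = 792661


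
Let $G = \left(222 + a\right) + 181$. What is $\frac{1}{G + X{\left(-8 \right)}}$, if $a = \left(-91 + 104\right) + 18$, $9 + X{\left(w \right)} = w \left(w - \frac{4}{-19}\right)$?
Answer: $\frac{19}{9259} \approx 0.0020521$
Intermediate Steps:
$X{\left(w \right)} = -9 + w \left(\frac{4}{19} + w\right)$ ($X{\left(w \right)} = -9 + w \left(w - \frac{4}{-19}\right) = -9 + w \left(w - - \frac{4}{19}\right) = -9 + w \left(w + \frac{4}{19}\right) = -9 + w \left(\frac{4}{19} + w\right)$)
$a = 31$ ($a = 13 + 18 = 31$)
$G = 434$ ($G = \left(222 + 31\right) + 181 = 253 + 181 = 434$)
$\frac{1}{G + X{\left(-8 \right)}} = \frac{1}{434 + \left(-9 + \left(-8\right)^{2} + \frac{4}{19} \left(-8\right)\right)} = \frac{1}{434 - - \frac{1013}{19}} = \frac{1}{434 + \frac{1013}{19}} = \frac{1}{\frac{9259}{19}} = \frac{19}{9259}$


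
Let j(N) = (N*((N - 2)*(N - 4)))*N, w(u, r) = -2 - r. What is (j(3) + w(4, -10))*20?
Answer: -20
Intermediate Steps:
j(N) = N²*(-4 + N)*(-2 + N) (j(N) = (N*((-2 + N)*(-4 + N)))*N = (N*((-4 + N)*(-2 + N)))*N = (N*(-4 + N)*(-2 + N))*N = N²*(-4 + N)*(-2 + N))
(j(3) + w(4, -10))*20 = (3²*(8 + 3² - 6*3) + (-2 - 1*(-10)))*20 = (9*(8 + 9 - 18) + (-2 + 10))*20 = (9*(-1) + 8)*20 = (-9 + 8)*20 = -1*20 = -20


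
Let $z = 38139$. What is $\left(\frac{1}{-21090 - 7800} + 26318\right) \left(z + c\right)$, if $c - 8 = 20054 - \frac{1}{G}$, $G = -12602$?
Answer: $\frac{185887031346504019}{121357260} \approx 1.5317 \cdot 10^{9}$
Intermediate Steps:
$c = \frac{252821325}{12602}$ ($c = 8 + \left(20054 - \frac{1}{-12602}\right) = 8 + \left(20054 - - \frac{1}{12602}\right) = 8 + \left(20054 + \frac{1}{12602}\right) = 8 + \frac{252720509}{12602} = \frac{252821325}{12602} \approx 20062.0$)
$\left(\frac{1}{-21090 - 7800} + 26318\right) \left(z + c\right) = \left(\frac{1}{-21090 - 7800} + 26318\right) \left(38139 + \frac{252821325}{12602}\right) = \left(\frac{1}{-28890} + 26318\right) \frac{733449003}{12602} = \left(- \frac{1}{28890} + 26318\right) \frac{733449003}{12602} = \frac{760327019}{28890} \cdot \frac{733449003}{12602} = \frac{185887031346504019}{121357260}$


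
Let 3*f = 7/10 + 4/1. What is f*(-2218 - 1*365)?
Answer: -40467/10 ≈ -4046.7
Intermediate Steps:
f = 47/30 (f = (7/10 + 4/1)/3 = (7*(⅒) + 4*1)/3 = (7/10 + 4)/3 = (⅓)*(47/10) = 47/30 ≈ 1.5667)
f*(-2218 - 1*365) = 47*(-2218 - 1*365)/30 = 47*(-2218 - 365)/30 = (47/30)*(-2583) = -40467/10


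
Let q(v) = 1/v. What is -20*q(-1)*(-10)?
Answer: -200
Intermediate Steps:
-20*q(-1)*(-10) = -20/(-1)*(-10) = -20*(-1)*(-10) = 20*(-10) = -200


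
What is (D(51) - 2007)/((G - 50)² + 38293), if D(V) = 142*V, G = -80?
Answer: 5235/55193 ≈ 0.094849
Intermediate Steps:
(D(51) - 2007)/((G - 50)² + 38293) = (142*51 - 2007)/((-80 - 50)² + 38293) = (7242 - 2007)/((-130)² + 38293) = 5235/(16900 + 38293) = 5235/55193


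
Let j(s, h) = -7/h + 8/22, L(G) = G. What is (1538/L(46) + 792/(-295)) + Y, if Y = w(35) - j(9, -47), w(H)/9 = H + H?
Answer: 2316010688/3507845 ≈ 660.24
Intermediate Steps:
j(s, h) = 4/11 - 7/h (j(s, h) = -7/h + 8*(1/22) = -7/h + 4/11 = 4/11 - 7/h)
w(H) = 18*H (w(H) = 9*(H + H) = 9*(2*H) = 18*H)
Y = 325445/517 (Y = 18*35 - (4/11 - 7/(-47)) = 630 - (4/11 - 7*(-1/47)) = 630 - (4/11 + 7/47) = 630 - 1*265/517 = 630 - 265/517 = 325445/517 ≈ 629.49)
(1538/L(46) + 792/(-295)) + Y = (1538/46 + 792/(-295)) + 325445/517 = (1538*(1/46) + 792*(-1/295)) + 325445/517 = (769/23 - 792/295) + 325445/517 = 208639/6785 + 325445/517 = 2316010688/3507845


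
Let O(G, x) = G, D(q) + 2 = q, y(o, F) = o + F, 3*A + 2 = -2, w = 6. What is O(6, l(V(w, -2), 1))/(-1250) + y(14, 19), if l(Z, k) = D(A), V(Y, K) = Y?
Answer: 20622/625 ≈ 32.995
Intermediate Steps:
A = -4/3 (A = -⅔ + (⅓)*(-2) = -⅔ - ⅔ = -4/3 ≈ -1.3333)
y(o, F) = F + o
D(q) = -2 + q
l(Z, k) = -10/3 (l(Z, k) = -2 - 4/3 = -10/3)
O(6, l(V(w, -2), 1))/(-1250) + y(14, 19) = 6/(-1250) + (19 + 14) = -1/1250*6 + 33 = -3/625 + 33 = 20622/625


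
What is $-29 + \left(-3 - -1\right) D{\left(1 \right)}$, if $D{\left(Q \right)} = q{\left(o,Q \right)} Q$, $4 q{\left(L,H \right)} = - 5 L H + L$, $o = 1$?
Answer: $-27$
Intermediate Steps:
$q{\left(L,H \right)} = \frac{L}{4} - \frac{5 H L}{4}$ ($q{\left(L,H \right)} = \frac{- 5 L H + L}{4} = \frac{- 5 H L + L}{4} = \frac{L - 5 H L}{4} = \frac{L}{4} - \frac{5 H L}{4}$)
$D{\left(Q \right)} = Q \left(\frac{1}{4} - \frac{5 Q}{4}\right)$ ($D{\left(Q \right)} = \frac{1}{4} \cdot 1 \left(1 - 5 Q\right) Q = \left(\frac{1}{4} - \frac{5 Q}{4}\right) Q = Q \left(\frac{1}{4} - \frac{5 Q}{4}\right)$)
$-29 + \left(-3 - -1\right) D{\left(1 \right)} = -29 + \left(-3 - -1\right) \frac{1}{4} \cdot 1 \left(1 - 5\right) = -29 + \left(-3 + 1\right) \frac{1}{4} \cdot 1 \left(1 - 5\right) = -29 - 2 \cdot \frac{1}{4} \cdot 1 \left(-4\right) = -29 - -2 = -29 + 2 = -27$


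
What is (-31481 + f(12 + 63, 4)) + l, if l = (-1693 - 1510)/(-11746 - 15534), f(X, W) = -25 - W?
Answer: -859589597/27280 ≈ -31510.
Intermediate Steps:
l = 3203/27280 (l = -3203/(-27280) = -3203*(-1/27280) = 3203/27280 ≈ 0.11741)
(-31481 + f(12 + 63, 4)) + l = (-31481 + (-25 - 1*4)) + 3203/27280 = (-31481 + (-25 - 4)) + 3203/27280 = (-31481 - 29) + 3203/27280 = -31510 + 3203/27280 = -859589597/27280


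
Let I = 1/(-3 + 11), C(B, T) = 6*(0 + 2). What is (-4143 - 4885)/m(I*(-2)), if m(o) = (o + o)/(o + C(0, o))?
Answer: 212158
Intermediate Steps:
C(B, T) = 12 (C(B, T) = 6*2 = 12)
I = 1/8 ≈ 0.12500
m(o) = 2*o/(12 + o) (m(o) = (o + o)/(o + 12) = (2*o)/(12 + o) = 2*o/(12 + o))
(-4143 - 4885)/m(I*(-2)) = (-4143 - 4885)/((2*((1/8)*(-2))/(12 + (1/8)*(-2)))) = -9028/(2*(-1/4)/(12 - 1/4)) = -9028/(2*(-1/4)/(47/4)) = -9028/(2*(-1/4)*(4/47)) = -9028/(-2/47) = -9028*(-47/2) = 212158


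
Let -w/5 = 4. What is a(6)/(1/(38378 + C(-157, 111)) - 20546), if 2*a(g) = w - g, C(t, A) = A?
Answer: 500357/790794993 ≈ 0.00063273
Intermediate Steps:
w = -20 (w = -5*4 = -20)
a(g) = -10 - g/2 (a(g) = (-20 - g)/2 = -10 - g/2)
a(6)/(1/(38378 + C(-157, 111)) - 20546) = (-10 - 1/2*6)/(1/(38378 + 111) - 20546) = (-10 - 3)/(1/38489 - 20546) = -13/(1/38489 - 20546) = -13/(-790794993/38489) = -13*(-38489/790794993) = 500357/790794993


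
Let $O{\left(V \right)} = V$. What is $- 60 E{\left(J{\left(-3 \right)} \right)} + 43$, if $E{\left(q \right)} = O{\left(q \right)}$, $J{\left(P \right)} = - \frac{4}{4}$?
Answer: $103$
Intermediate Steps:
$J{\left(P \right)} = -1$ ($J{\left(P \right)} = \left(-4\right) \frac{1}{4} = -1$)
$E{\left(q \right)} = q$
$- 60 E{\left(J{\left(-3 \right)} \right)} + 43 = \left(-60\right) \left(-1\right) + 43 = 60 + 43 = 103$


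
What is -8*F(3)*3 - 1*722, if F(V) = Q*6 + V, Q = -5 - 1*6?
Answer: 790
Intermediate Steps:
Q = -11 (Q = -5 - 6 = -11)
F(V) = -66 + V (F(V) = -11*6 + V = -66 + V)
-8*F(3)*3 - 1*722 = -8*(-66 + 3)*3 - 1*722 = -8*(-63)*3 - 722 = 504*3 - 722 = 1512 - 722 = 790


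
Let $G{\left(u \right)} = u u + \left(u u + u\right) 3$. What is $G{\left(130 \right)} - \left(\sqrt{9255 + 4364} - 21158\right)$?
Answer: $89148 - \sqrt{13619} \approx 89031.0$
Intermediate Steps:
$G{\left(u \right)} = 3 u + 4 u^{2}$ ($G{\left(u \right)} = u^{2} + \left(u^{2} + u\right) 3 = u^{2} + \left(u + u^{2}\right) 3 = u^{2} + \left(3 u + 3 u^{2}\right) = 3 u + 4 u^{2}$)
$G{\left(130 \right)} - \left(\sqrt{9255 + 4364} - 21158\right) = 130 \left(3 + 4 \cdot 130\right) - \left(\sqrt{9255 + 4364} - 21158\right) = 130 \left(3 + 520\right) - \left(\sqrt{13619} - 21158\right) = 130 \cdot 523 - \left(-21158 + \sqrt{13619}\right) = 67990 + \left(21158 - \sqrt{13619}\right) = 89148 - \sqrt{13619}$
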